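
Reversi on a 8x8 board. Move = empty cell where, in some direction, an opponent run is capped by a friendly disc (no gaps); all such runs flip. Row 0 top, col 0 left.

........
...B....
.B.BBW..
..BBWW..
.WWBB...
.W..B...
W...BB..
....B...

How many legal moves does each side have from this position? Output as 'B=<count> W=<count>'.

-- B to move --
(1,4): no bracket -> illegal
(1,5): no bracket -> illegal
(1,6): flips 2 -> legal
(2,6): flips 2 -> legal
(3,0): no bracket -> illegal
(3,1): no bracket -> illegal
(3,6): flips 2 -> legal
(4,0): flips 2 -> legal
(4,5): flips 1 -> legal
(4,6): flips 1 -> legal
(5,0): flips 1 -> legal
(5,2): flips 1 -> legal
(5,3): no bracket -> illegal
(6,1): no bracket -> illegal
(6,2): no bracket -> illegal
(7,0): no bracket -> illegal
(7,1): no bracket -> illegal
B mobility = 8
-- W to move --
(0,2): flips 2 -> legal
(0,3): no bracket -> illegal
(0,4): no bracket -> illegal
(1,0): no bracket -> illegal
(1,1): no bracket -> illegal
(1,2): flips 1 -> legal
(1,4): flips 3 -> legal
(1,5): flips 2 -> legal
(2,0): no bracket -> illegal
(2,2): flips 3 -> legal
(3,0): no bracket -> illegal
(3,1): flips 2 -> legal
(4,5): flips 2 -> legal
(5,2): flips 1 -> legal
(5,3): flips 1 -> legal
(5,5): no bracket -> illegal
(5,6): no bracket -> illegal
(6,3): no bracket -> illegal
(6,6): no bracket -> illegal
(7,3): no bracket -> illegal
(7,5): no bracket -> illegal
(7,6): no bracket -> illegal
W mobility = 9

Answer: B=8 W=9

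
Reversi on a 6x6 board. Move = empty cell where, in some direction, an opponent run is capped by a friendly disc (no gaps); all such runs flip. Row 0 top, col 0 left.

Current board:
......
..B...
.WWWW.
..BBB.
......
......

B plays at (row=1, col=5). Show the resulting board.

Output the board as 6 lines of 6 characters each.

Answer: ......
..B..B
.WWWB.
..BBB.
......
......

Derivation:
Place B at (1,5); scan 8 dirs for brackets.
Dir NW: first cell '.' (not opp) -> no flip
Dir N: first cell '.' (not opp) -> no flip
Dir NE: edge -> no flip
Dir W: first cell '.' (not opp) -> no flip
Dir E: edge -> no flip
Dir SW: opp run (2,4) capped by B -> flip
Dir S: first cell '.' (not opp) -> no flip
Dir SE: edge -> no flip
All flips: (2,4)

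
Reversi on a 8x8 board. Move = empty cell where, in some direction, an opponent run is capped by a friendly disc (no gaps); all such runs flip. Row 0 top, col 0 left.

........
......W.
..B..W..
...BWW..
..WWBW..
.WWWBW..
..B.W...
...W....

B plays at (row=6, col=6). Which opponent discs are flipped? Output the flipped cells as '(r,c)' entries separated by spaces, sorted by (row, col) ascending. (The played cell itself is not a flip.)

Answer: (5,5)

Derivation:
Dir NW: opp run (5,5) capped by B -> flip
Dir N: first cell '.' (not opp) -> no flip
Dir NE: first cell '.' (not opp) -> no flip
Dir W: first cell '.' (not opp) -> no flip
Dir E: first cell '.' (not opp) -> no flip
Dir SW: first cell '.' (not opp) -> no flip
Dir S: first cell '.' (not opp) -> no flip
Dir SE: first cell '.' (not opp) -> no flip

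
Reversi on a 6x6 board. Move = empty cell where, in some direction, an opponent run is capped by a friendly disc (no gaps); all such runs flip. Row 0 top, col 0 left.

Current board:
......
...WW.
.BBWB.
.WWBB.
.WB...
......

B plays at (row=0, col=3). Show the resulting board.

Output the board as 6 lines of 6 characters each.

Answer: ...B..
...BW.
.BBBB.
.WWBB.
.WB...
......

Derivation:
Place B at (0,3); scan 8 dirs for brackets.
Dir NW: edge -> no flip
Dir N: edge -> no flip
Dir NE: edge -> no flip
Dir W: first cell '.' (not opp) -> no flip
Dir E: first cell '.' (not opp) -> no flip
Dir SW: first cell '.' (not opp) -> no flip
Dir S: opp run (1,3) (2,3) capped by B -> flip
Dir SE: opp run (1,4), next='.' -> no flip
All flips: (1,3) (2,3)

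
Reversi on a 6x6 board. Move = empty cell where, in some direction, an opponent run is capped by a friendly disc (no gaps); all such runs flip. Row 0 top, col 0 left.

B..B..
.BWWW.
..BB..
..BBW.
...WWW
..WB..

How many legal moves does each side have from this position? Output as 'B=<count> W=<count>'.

Answer: B=11 W=6

Derivation:
-- B to move --
(0,1): flips 1 -> legal
(0,2): flips 1 -> legal
(0,4): flips 1 -> legal
(0,5): flips 1 -> legal
(1,5): flips 3 -> legal
(2,1): flips 1 -> legal
(2,4): no bracket -> illegal
(2,5): flips 1 -> legal
(3,5): flips 2 -> legal
(4,1): no bracket -> illegal
(4,2): no bracket -> illegal
(5,1): flips 1 -> legal
(5,4): flips 1 -> legal
(5,5): flips 1 -> legal
B mobility = 11
-- W to move --
(0,1): no bracket -> illegal
(0,2): no bracket -> illegal
(0,4): no bracket -> illegal
(1,0): flips 1 -> legal
(2,0): no bracket -> illegal
(2,1): flips 1 -> legal
(2,4): no bracket -> illegal
(3,1): flips 3 -> legal
(4,1): flips 2 -> legal
(4,2): flips 2 -> legal
(5,4): flips 1 -> legal
W mobility = 6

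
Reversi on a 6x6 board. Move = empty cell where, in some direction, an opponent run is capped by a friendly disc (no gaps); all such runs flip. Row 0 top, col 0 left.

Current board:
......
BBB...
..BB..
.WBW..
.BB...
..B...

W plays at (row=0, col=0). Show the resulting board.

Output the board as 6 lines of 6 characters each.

Answer: W.....
BWB...
..WB..
.WBW..
.BB...
..B...

Derivation:
Place W at (0,0); scan 8 dirs for brackets.
Dir NW: edge -> no flip
Dir N: edge -> no flip
Dir NE: edge -> no flip
Dir W: edge -> no flip
Dir E: first cell '.' (not opp) -> no flip
Dir SW: edge -> no flip
Dir S: opp run (1,0), next='.' -> no flip
Dir SE: opp run (1,1) (2,2) capped by W -> flip
All flips: (1,1) (2,2)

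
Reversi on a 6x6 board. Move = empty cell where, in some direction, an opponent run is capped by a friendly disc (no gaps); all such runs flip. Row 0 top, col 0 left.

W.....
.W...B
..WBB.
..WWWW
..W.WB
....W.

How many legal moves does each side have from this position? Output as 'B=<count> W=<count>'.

Answer: B=5 W=5

Derivation:
-- B to move --
(0,1): no bracket -> illegal
(0,2): no bracket -> illegal
(1,0): no bracket -> illegal
(1,2): no bracket -> illegal
(1,3): no bracket -> illegal
(2,0): no bracket -> illegal
(2,1): flips 1 -> legal
(2,5): flips 1 -> legal
(3,1): no bracket -> illegal
(4,1): flips 1 -> legal
(4,3): flips 2 -> legal
(5,1): flips 2 -> legal
(5,2): no bracket -> illegal
(5,3): no bracket -> illegal
(5,5): no bracket -> illegal
B mobility = 5
-- W to move --
(0,4): no bracket -> illegal
(0,5): no bracket -> illegal
(1,2): flips 1 -> legal
(1,3): flips 2 -> legal
(1,4): flips 2 -> legal
(2,5): flips 2 -> legal
(5,5): flips 1 -> legal
W mobility = 5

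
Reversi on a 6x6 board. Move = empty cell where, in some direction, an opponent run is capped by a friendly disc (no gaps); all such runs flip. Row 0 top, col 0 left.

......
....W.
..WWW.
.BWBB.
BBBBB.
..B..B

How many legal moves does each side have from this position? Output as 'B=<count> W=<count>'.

Answer: B=7 W=7

Derivation:
-- B to move --
(0,3): no bracket -> illegal
(0,4): flips 2 -> legal
(0,5): flips 3 -> legal
(1,1): flips 1 -> legal
(1,2): flips 3 -> legal
(1,3): flips 2 -> legal
(1,5): flips 1 -> legal
(2,1): flips 1 -> legal
(2,5): no bracket -> illegal
(3,5): no bracket -> illegal
B mobility = 7
-- W to move --
(2,0): no bracket -> illegal
(2,1): no bracket -> illegal
(2,5): no bracket -> illegal
(3,0): flips 1 -> legal
(3,5): flips 2 -> legal
(4,5): flips 1 -> legal
(5,0): flips 1 -> legal
(5,1): flips 2 -> legal
(5,3): flips 2 -> legal
(5,4): flips 3 -> legal
W mobility = 7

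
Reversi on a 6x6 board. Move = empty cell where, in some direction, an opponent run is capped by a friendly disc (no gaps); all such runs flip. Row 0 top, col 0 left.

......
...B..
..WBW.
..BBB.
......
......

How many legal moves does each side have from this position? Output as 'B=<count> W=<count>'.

-- B to move --
(1,1): flips 1 -> legal
(1,2): flips 1 -> legal
(1,4): flips 1 -> legal
(1,5): flips 1 -> legal
(2,1): flips 1 -> legal
(2,5): flips 1 -> legal
(3,1): flips 1 -> legal
(3,5): flips 1 -> legal
B mobility = 8
-- W to move --
(0,2): flips 1 -> legal
(0,3): no bracket -> illegal
(0,4): flips 1 -> legal
(1,2): no bracket -> illegal
(1,4): no bracket -> illegal
(2,1): no bracket -> illegal
(2,5): no bracket -> illegal
(3,1): no bracket -> illegal
(3,5): no bracket -> illegal
(4,1): no bracket -> illegal
(4,2): flips 2 -> legal
(4,3): no bracket -> illegal
(4,4): flips 2 -> legal
(4,5): no bracket -> illegal
W mobility = 4

Answer: B=8 W=4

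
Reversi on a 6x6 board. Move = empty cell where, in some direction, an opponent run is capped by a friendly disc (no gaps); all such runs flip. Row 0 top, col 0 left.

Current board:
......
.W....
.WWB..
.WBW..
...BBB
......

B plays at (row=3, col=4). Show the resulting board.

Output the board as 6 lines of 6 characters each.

Answer: ......
.W....
.WWB..
.WBBB.
...BBB
......

Derivation:
Place B at (3,4); scan 8 dirs for brackets.
Dir NW: first cell 'B' (not opp) -> no flip
Dir N: first cell '.' (not opp) -> no flip
Dir NE: first cell '.' (not opp) -> no flip
Dir W: opp run (3,3) capped by B -> flip
Dir E: first cell '.' (not opp) -> no flip
Dir SW: first cell 'B' (not opp) -> no flip
Dir S: first cell 'B' (not opp) -> no flip
Dir SE: first cell 'B' (not opp) -> no flip
All flips: (3,3)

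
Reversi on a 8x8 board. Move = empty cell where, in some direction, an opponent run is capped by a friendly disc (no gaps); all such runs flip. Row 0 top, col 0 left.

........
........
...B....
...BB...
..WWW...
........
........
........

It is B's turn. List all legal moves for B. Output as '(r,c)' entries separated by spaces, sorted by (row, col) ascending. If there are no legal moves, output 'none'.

Answer: (5,1) (5,2) (5,3) (5,4) (5,5)

Derivation:
(3,1): no bracket -> illegal
(3,2): no bracket -> illegal
(3,5): no bracket -> illegal
(4,1): no bracket -> illegal
(4,5): no bracket -> illegal
(5,1): flips 1 -> legal
(5,2): flips 1 -> legal
(5,3): flips 1 -> legal
(5,4): flips 1 -> legal
(5,5): flips 1 -> legal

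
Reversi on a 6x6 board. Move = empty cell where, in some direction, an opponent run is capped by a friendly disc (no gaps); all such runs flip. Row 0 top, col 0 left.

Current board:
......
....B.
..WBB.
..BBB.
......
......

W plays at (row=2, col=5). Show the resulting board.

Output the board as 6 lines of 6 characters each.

Place W at (2,5); scan 8 dirs for brackets.
Dir NW: opp run (1,4), next='.' -> no flip
Dir N: first cell '.' (not opp) -> no flip
Dir NE: edge -> no flip
Dir W: opp run (2,4) (2,3) capped by W -> flip
Dir E: edge -> no flip
Dir SW: opp run (3,4), next='.' -> no flip
Dir S: first cell '.' (not opp) -> no flip
Dir SE: edge -> no flip
All flips: (2,3) (2,4)

Answer: ......
....B.
..WWWW
..BBB.
......
......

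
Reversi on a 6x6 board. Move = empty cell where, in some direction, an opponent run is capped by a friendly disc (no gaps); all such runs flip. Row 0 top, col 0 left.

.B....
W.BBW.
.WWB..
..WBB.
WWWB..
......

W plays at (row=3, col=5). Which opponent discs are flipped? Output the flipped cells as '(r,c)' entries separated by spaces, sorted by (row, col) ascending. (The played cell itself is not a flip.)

Dir NW: first cell '.' (not opp) -> no flip
Dir N: first cell '.' (not opp) -> no flip
Dir NE: edge -> no flip
Dir W: opp run (3,4) (3,3) capped by W -> flip
Dir E: edge -> no flip
Dir SW: first cell '.' (not opp) -> no flip
Dir S: first cell '.' (not opp) -> no flip
Dir SE: edge -> no flip

Answer: (3,3) (3,4)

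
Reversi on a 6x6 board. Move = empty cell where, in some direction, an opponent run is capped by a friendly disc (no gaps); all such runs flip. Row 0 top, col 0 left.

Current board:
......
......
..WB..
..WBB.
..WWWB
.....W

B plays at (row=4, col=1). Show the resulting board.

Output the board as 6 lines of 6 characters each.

Answer: ......
......
..WB..
..BBB.
.BBBBB
.....W

Derivation:
Place B at (4,1); scan 8 dirs for brackets.
Dir NW: first cell '.' (not opp) -> no flip
Dir N: first cell '.' (not opp) -> no flip
Dir NE: opp run (3,2) capped by B -> flip
Dir W: first cell '.' (not opp) -> no flip
Dir E: opp run (4,2) (4,3) (4,4) capped by B -> flip
Dir SW: first cell '.' (not opp) -> no flip
Dir S: first cell '.' (not opp) -> no flip
Dir SE: first cell '.' (not opp) -> no flip
All flips: (3,2) (4,2) (4,3) (4,4)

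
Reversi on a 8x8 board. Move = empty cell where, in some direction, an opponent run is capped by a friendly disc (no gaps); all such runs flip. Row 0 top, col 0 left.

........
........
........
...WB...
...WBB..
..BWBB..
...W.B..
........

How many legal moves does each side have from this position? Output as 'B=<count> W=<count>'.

-- B to move --
(2,2): flips 1 -> legal
(2,3): no bracket -> illegal
(2,4): no bracket -> illegal
(3,2): flips 2 -> legal
(4,2): flips 1 -> legal
(6,2): flips 1 -> legal
(6,4): no bracket -> illegal
(7,2): flips 1 -> legal
(7,3): no bracket -> illegal
(7,4): flips 1 -> legal
B mobility = 6
-- W to move --
(2,3): no bracket -> illegal
(2,4): no bracket -> illegal
(2,5): flips 1 -> legal
(3,5): flips 2 -> legal
(3,6): flips 2 -> legal
(4,1): flips 1 -> legal
(4,2): no bracket -> illegal
(4,6): flips 2 -> legal
(5,1): flips 1 -> legal
(5,6): flips 2 -> legal
(6,1): flips 1 -> legal
(6,2): no bracket -> illegal
(6,4): no bracket -> illegal
(6,6): flips 2 -> legal
(7,4): no bracket -> illegal
(7,5): no bracket -> illegal
(7,6): flips 2 -> legal
W mobility = 10

Answer: B=6 W=10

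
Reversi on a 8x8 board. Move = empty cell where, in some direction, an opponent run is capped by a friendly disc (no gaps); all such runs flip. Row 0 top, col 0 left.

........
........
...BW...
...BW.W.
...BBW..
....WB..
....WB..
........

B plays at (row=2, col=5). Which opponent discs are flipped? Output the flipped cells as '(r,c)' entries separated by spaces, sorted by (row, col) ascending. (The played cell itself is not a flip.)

Answer: (2,4) (3,4)

Derivation:
Dir NW: first cell '.' (not opp) -> no flip
Dir N: first cell '.' (not opp) -> no flip
Dir NE: first cell '.' (not opp) -> no flip
Dir W: opp run (2,4) capped by B -> flip
Dir E: first cell '.' (not opp) -> no flip
Dir SW: opp run (3,4) capped by B -> flip
Dir S: first cell '.' (not opp) -> no flip
Dir SE: opp run (3,6), next='.' -> no flip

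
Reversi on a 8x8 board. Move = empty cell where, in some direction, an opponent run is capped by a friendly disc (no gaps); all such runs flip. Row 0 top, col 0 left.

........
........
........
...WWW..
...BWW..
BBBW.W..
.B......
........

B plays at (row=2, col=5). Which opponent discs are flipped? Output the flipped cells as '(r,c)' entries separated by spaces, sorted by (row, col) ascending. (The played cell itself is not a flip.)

Dir NW: first cell '.' (not opp) -> no flip
Dir N: first cell '.' (not opp) -> no flip
Dir NE: first cell '.' (not opp) -> no flip
Dir W: first cell '.' (not opp) -> no flip
Dir E: first cell '.' (not opp) -> no flip
Dir SW: opp run (3,4) capped by B -> flip
Dir S: opp run (3,5) (4,5) (5,5), next='.' -> no flip
Dir SE: first cell '.' (not opp) -> no flip

Answer: (3,4)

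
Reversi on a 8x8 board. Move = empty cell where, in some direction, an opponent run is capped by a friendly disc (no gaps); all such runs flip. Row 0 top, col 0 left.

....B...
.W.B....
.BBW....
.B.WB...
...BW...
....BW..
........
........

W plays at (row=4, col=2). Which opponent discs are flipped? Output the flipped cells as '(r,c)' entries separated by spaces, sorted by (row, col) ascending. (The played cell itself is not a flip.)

Answer: (4,3)

Derivation:
Dir NW: opp run (3,1), next='.' -> no flip
Dir N: first cell '.' (not opp) -> no flip
Dir NE: first cell 'W' (not opp) -> no flip
Dir W: first cell '.' (not opp) -> no flip
Dir E: opp run (4,3) capped by W -> flip
Dir SW: first cell '.' (not opp) -> no flip
Dir S: first cell '.' (not opp) -> no flip
Dir SE: first cell '.' (not opp) -> no flip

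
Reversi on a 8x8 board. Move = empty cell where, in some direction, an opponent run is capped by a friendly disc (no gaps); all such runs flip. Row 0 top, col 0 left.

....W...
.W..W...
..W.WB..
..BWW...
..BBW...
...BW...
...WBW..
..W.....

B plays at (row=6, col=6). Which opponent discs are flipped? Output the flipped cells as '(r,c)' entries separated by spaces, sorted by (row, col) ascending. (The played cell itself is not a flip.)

Dir NW: first cell '.' (not opp) -> no flip
Dir N: first cell '.' (not opp) -> no flip
Dir NE: first cell '.' (not opp) -> no flip
Dir W: opp run (6,5) capped by B -> flip
Dir E: first cell '.' (not opp) -> no flip
Dir SW: first cell '.' (not opp) -> no flip
Dir S: first cell '.' (not opp) -> no flip
Dir SE: first cell '.' (not opp) -> no flip

Answer: (6,5)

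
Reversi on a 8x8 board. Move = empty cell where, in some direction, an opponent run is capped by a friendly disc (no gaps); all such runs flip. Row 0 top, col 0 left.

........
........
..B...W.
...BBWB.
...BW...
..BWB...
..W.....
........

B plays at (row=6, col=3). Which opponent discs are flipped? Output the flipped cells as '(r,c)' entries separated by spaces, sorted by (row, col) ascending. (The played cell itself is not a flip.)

Answer: (5,3)

Derivation:
Dir NW: first cell 'B' (not opp) -> no flip
Dir N: opp run (5,3) capped by B -> flip
Dir NE: first cell 'B' (not opp) -> no flip
Dir W: opp run (6,2), next='.' -> no flip
Dir E: first cell '.' (not opp) -> no flip
Dir SW: first cell '.' (not opp) -> no flip
Dir S: first cell '.' (not opp) -> no flip
Dir SE: first cell '.' (not opp) -> no flip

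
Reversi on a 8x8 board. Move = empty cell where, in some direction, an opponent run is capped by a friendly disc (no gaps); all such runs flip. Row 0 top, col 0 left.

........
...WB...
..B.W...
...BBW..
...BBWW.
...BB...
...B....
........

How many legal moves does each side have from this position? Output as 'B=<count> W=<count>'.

-- B to move --
(0,2): no bracket -> illegal
(0,3): no bracket -> illegal
(0,4): flips 1 -> legal
(1,2): flips 1 -> legal
(1,5): flips 1 -> legal
(2,3): no bracket -> illegal
(2,5): no bracket -> illegal
(2,6): flips 1 -> legal
(3,6): flips 2 -> legal
(3,7): no bracket -> illegal
(4,7): flips 2 -> legal
(5,5): no bracket -> illegal
(5,6): flips 1 -> legal
(5,7): no bracket -> illegal
B mobility = 7
-- W to move --
(0,3): no bracket -> illegal
(0,4): flips 1 -> legal
(0,5): no bracket -> illegal
(1,1): no bracket -> illegal
(1,2): no bracket -> illegal
(1,5): flips 1 -> legal
(2,1): no bracket -> illegal
(2,3): flips 1 -> legal
(2,5): no bracket -> illegal
(3,1): flips 1 -> legal
(3,2): flips 2 -> legal
(4,2): flips 3 -> legal
(5,2): no bracket -> illegal
(5,5): no bracket -> illegal
(6,2): flips 2 -> legal
(6,4): flips 3 -> legal
(6,5): no bracket -> illegal
(7,2): flips 2 -> legal
(7,3): no bracket -> illegal
(7,4): no bracket -> illegal
W mobility = 9

Answer: B=7 W=9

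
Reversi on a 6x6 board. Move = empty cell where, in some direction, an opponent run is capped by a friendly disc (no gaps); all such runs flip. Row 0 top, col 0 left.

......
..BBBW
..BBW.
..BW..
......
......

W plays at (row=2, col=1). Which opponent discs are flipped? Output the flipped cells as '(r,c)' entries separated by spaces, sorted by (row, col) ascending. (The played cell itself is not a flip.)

Answer: (2,2) (2,3)

Derivation:
Dir NW: first cell '.' (not opp) -> no flip
Dir N: first cell '.' (not opp) -> no flip
Dir NE: opp run (1,2), next='.' -> no flip
Dir W: first cell '.' (not opp) -> no flip
Dir E: opp run (2,2) (2,3) capped by W -> flip
Dir SW: first cell '.' (not opp) -> no flip
Dir S: first cell '.' (not opp) -> no flip
Dir SE: opp run (3,2), next='.' -> no flip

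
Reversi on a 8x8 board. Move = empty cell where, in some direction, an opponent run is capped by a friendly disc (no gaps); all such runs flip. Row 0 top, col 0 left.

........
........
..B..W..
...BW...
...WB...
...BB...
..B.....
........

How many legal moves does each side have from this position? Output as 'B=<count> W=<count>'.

-- B to move --
(1,4): no bracket -> illegal
(1,5): no bracket -> illegal
(1,6): no bracket -> illegal
(2,3): no bracket -> illegal
(2,4): flips 1 -> legal
(2,6): no bracket -> illegal
(3,2): flips 1 -> legal
(3,5): flips 1 -> legal
(3,6): no bracket -> illegal
(4,2): flips 1 -> legal
(4,5): no bracket -> illegal
(5,2): no bracket -> illegal
B mobility = 4
-- W to move --
(1,1): no bracket -> illegal
(1,2): no bracket -> illegal
(1,3): no bracket -> illegal
(2,1): no bracket -> illegal
(2,3): flips 1 -> legal
(2,4): no bracket -> illegal
(3,1): no bracket -> illegal
(3,2): flips 1 -> legal
(3,5): no bracket -> illegal
(4,2): no bracket -> illegal
(4,5): flips 1 -> legal
(5,1): no bracket -> illegal
(5,2): no bracket -> illegal
(5,5): no bracket -> illegal
(6,1): no bracket -> illegal
(6,3): flips 1 -> legal
(6,4): flips 2 -> legal
(6,5): flips 1 -> legal
(7,1): no bracket -> illegal
(7,2): no bracket -> illegal
(7,3): no bracket -> illegal
W mobility = 6

Answer: B=4 W=6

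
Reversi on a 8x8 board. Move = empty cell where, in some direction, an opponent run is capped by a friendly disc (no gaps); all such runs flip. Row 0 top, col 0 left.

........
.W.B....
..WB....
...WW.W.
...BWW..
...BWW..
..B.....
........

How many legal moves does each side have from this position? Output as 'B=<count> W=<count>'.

Answer: B=7 W=9

Derivation:
-- B to move --
(0,0): no bracket -> illegal
(0,1): no bracket -> illegal
(0,2): no bracket -> illegal
(1,0): no bracket -> illegal
(1,2): no bracket -> illegal
(2,0): no bracket -> illegal
(2,1): flips 1 -> legal
(2,4): no bracket -> illegal
(2,5): flips 1 -> legal
(2,6): no bracket -> illegal
(2,7): no bracket -> illegal
(3,1): flips 1 -> legal
(3,2): no bracket -> illegal
(3,5): flips 1 -> legal
(3,7): no bracket -> illegal
(4,2): no bracket -> illegal
(4,6): flips 2 -> legal
(4,7): no bracket -> illegal
(5,6): flips 4 -> legal
(6,3): no bracket -> illegal
(6,4): no bracket -> illegal
(6,5): flips 1 -> legal
(6,6): no bracket -> illegal
B mobility = 7
-- W to move --
(0,2): no bracket -> illegal
(0,3): flips 2 -> legal
(0,4): flips 1 -> legal
(1,2): flips 1 -> legal
(1,4): no bracket -> illegal
(2,4): flips 1 -> legal
(3,2): flips 1 -> legal
(4,2): flips 1 -> legal
(5,1): no bracket -> illegal
(5,2): flips 2 -> legal
(6,1): no bracket -> illegal
(6,3): flips 2 -> legal
(6,4): no bracket -> illegal
(7,1): flips 2 -> legal
(7,2): no bracket -> illegal
(7,3): no bracket -> illegal
W mobility = 9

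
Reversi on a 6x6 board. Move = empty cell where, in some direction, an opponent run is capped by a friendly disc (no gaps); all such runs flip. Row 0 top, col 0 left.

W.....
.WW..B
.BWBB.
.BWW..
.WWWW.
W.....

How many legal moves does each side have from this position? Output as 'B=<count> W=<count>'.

Answer: B=7 W=8

Derivation:
-- B to move --
(0,1): flips 2 -> legal
(0,2): no bracket -> illegal
(0,3): flips 1 -> legal
(1,0): no bracket -> illegal
(1,3): flips 1 -> legal
(2,0): no bracket -> illegal
(3,0): no bracket -> illegal
(3,4): flips 2 -> legal
(3,5): no bracket -> illegal
(4,0): no bracket -> illegal
(4,5): no bracket -> illegal
(5,1): flips 3 -> legal
(5,2): no bracket -> illegal
(5,3): flips 3 -> legal
(5,4): flips 2 -> legal
(5,5): no bracket -> illegal
B mobility = 7
-- W to move --
(0,4): no bracket -> illegal
(0,5): no bracket -> illegal
(1,0): flips 1 -> legal
(1,3): flips 1 -> legal
(1,4): flips 1 -> legal
(2,0): flips 2 -> legal
(2,5): flips 2 -> legal
(3,0): flips 2 -> legal
(3,4): flips 1 -> legal
(3,5): no bracket -> illegal
(4,0): flips 1 -> legal
W mobility = 8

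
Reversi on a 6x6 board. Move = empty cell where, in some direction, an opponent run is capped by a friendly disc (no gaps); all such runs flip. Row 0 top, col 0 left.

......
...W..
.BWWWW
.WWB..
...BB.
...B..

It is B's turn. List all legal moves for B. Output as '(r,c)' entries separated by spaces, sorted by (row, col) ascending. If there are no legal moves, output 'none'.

(0,2): no bracket -> illegal
(0,3): flips 2 -> legal
(0,4): no bracket -> illegal
(1,1): flips 1 -> legal
(1,2): no bracket -> illegal
(1,4): no bracket -> illegal
(1,5): flips 1 -> legal
(2,0): no bracket -> illegal
(3,0): flips 2 -> legal
(3,4): no bracket -> illegal
(3,5): no bracket -> illegal
(4,0): no bracket -> illegal
(4,1): flips 1 -> legal
(4,2): no bracket -> illegal

Answer: (0,3) (1,1) (1,5) (3,0) (4,1)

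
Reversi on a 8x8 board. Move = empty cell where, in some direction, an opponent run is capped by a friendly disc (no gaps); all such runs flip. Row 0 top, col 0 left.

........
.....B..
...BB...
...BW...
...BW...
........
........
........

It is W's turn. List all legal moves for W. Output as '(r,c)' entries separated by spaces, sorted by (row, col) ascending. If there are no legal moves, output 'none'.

(0,4): no bracket -> illegal
(0,5): no bracket -> illegal
(0,6): no bracket -> illegal
(1,2): flips 1 -> legal
(1,3): no bracket -> illegal
(1,4): flips 1 -> legal
(1,6): no bracket -> illegal
(2,2): flips 1 -> legal
(2,5): no bracket -> illegal
(2,6): no bracket -> illegal
(3,2): flips 1 -> legal
(3,5): no bracket -> illegal
(4,2): flips 1 -> legal
(5,2): flips 1 -> legal
(5,3): no bracket -> illegal
(5,4): no bracket -> illegal

Answer: (1,2) (1,4) (2,2) (3,2) (4,2) (5,2)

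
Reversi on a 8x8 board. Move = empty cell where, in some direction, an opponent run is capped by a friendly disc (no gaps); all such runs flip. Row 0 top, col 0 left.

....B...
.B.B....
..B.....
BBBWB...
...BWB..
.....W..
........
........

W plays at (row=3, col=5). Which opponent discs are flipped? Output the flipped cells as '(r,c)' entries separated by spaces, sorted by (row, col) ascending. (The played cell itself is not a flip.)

Dir NW: first cell '.' (not opp) -> no flip
Dir N: first cell '.' (not opp) -> no flip
Dir NE: first cell '.' (not opp) -> no flip
Dir W: opp run (3,4) capped by W -> flip
Dir E: first cell '.' (not opp) -> no flip
Dir SW: first cell 'W' (not opp) -> no flip
Dir S: opp run (4,5) capped by W -> flip
Dir SE: first cell '.' (not opp) -> no flip

Answer: (3,4) (4,5)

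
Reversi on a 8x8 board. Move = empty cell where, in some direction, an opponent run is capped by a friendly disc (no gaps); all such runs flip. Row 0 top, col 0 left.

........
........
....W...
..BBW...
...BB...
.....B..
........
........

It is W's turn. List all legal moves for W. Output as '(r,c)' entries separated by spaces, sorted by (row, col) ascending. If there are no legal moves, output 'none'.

(2,1): no bracket -> illegal
(2,2): no bracket -> illegal
(2,3): no bracket -> illegal
(3,1): flips 2 -> legal
(3,5): no bracket -> illegal
(4,1): no bracket -> illegal
(4,2): flips 1 -> legal
(4,5): no bracket -> illegal
(4,6): no bracket -> illegal
(5,2): flips 1 -> legal
(5,3): no bracket -> illegal
(5,4): flips 1 -> legal
(5,6): no bracket -> illegal
(6,4): no bracket -> illegal
(6,5): no bracket -> illegal
(6,6): no bracket -> illegal

Answer: (3,1) (4,2) (5,2) (5,4)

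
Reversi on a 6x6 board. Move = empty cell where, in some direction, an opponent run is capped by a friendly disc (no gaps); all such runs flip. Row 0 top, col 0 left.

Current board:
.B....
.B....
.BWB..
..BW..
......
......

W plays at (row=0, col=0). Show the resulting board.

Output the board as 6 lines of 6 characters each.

Answer: WB....
.W....
.BWB..
..BW..
......
......

Derivation:
Place W at (0,0); scan 8 dirs for brackets.
Dir NW: edge -> no flip
Dir N: edge -> no flip
Dir NE: edge -> no flip
Dir W: edge -> no flip
Dir E: opp run (0,1), next='.' -> no flip
Dir SW: edge -> no flip
Dir S: first cell '.' (not opp) -> no flip
Dir SE: opp run (1,1) capped by W -> flip
All flips: (1,1)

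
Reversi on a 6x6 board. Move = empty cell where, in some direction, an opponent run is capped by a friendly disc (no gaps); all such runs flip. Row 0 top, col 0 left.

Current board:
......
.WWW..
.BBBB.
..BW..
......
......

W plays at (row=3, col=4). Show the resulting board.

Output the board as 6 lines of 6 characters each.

Place W at (3,4); scan 8 dirs for brackets.
Dir NW: opp run (2,3) capped by W -> flip
Dir N: opp run (2,4), next='.' -> no flip
Dir NE: first cell '.' (not opp) -> no flip
Dir W: first cell 'W' (not opp) -> no flip
Dir E: first cell '.' (not opp) -> no flip
Dir SW: first cell '.' (not opp) -> no flip
Dir S: first cell '.' (not opp) -> no flip
Dir SE: first cell '.' (not opp) -> no flip
All flips: (2,3)

Answer: ......
.WWW..
.BBWB.
..BWW.
......
......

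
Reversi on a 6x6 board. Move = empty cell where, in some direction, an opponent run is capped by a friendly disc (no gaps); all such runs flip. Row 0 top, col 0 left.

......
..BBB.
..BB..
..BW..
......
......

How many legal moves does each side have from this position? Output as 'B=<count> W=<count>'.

-- B to move --
(2,4): no bracket -> illegal
(3,4): flips 1 -> legal
(4,2): no bracket -> illegal
(4,3): flips 1 -> legal
(4,4): flips 1 -> legal
B mobility = 3
-- W to move --
(0,1): no bracket -> illegal
(0,2): no bracket -> illegal
(0,3): flips 2 -> legal
(0,4): no bracket -> illegal
(0,5): no bracket -> illegal
(1,1): flips 1 -> legal
(1,5): no bracket -> illegal
(2,1): no bracket -> illegal
(2,4): no bracket -> illegal
(2,5): no bracket -> illegal
(3,1): flips 1 -> legal
(3,4): no bracket -> illegal
(4,1): no bracket -> illegal
(4,2): no bracket -> illegal
(4,3): no bracket -> illegal
W mobility = 3

Answer: B=3 W=3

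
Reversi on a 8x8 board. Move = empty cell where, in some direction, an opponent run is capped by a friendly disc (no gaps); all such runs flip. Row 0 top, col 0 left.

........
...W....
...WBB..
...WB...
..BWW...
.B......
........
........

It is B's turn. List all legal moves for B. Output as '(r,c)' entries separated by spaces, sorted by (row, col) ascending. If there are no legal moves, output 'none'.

(0,2): flips 1 -> legal
(0,3): no bracket -> illegal
(0,4): no bracket -> illegal
(1,2): flips 1 -> legal
(1,4): no bracket -> illegal
(2,2): flips 1 -> legal
(3,2): flips 1 -> legal
(3,5): no bracket -> illegal
(4,5): flips 2 -> legal
(5,2): flips 1 -> legal
(5,3): no bracket -> illegal
(5,4): flips 1 -> legal
(5,5): no bracket -> illegal

Answer: (0,2) (1,2) (2,2) (3,2) (4,5) (5,2) (5,4)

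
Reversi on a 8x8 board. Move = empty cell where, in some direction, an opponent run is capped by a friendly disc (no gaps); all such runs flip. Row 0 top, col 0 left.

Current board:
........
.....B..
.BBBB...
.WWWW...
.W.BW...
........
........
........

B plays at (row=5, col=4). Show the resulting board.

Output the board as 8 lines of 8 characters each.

Place B at (5,4); scan 8 dirs for brackets.
Dir NW: first cell 'B' (not opp) -> no flip
Dir N: opp run (4,4) (3,4) capped by B -> flip
Dir NE: first cell '.' (not opp) -> no flip
Dir W: first cell '.' (not opp) -> no flip
Dir E: first cell '.' (not opp) -> no flip
Dir SW: first cell '.' (not opp) -> no flip
Dir S: first cell '.' (not opp) -> no flip
Dir SE: first cell '.' (not opp) -> no flip
All flips: (3,4) (4,4)

Answer: ........
.....B..
.BBBB...
.WWWB...
.W.BB...
....B...
........
........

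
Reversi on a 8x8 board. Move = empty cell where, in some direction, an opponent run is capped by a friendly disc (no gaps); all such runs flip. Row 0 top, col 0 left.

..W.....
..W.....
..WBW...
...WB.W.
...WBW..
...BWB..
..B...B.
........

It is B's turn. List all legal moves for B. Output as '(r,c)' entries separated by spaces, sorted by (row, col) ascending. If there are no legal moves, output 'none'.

(0,1): flips 1 -> legal
(0,3): no bracket -> illegal
(1,1): flips 2 -> legal
(1,3): no bracket -> illegal
(1,4): flips 1 -> legal
(1,5): no bracket -> illegal
(2,1): flips 1 -> legal
(2,5): flips 1 -> legal
(2,6): no bracket -> illegal
(2,7): no bracket -> illegal
(3,1): no bracket -> illegal
(3,2): flips 1 -> legal
(3,5): flips 1 -> legal
(3,7): no bracket -> illegal
(4,2): flips 1 -> legal
(4,6): flips 1 -> legal
(4,7): no bracket -> illegal
(5,2): flips 1 -> legal
(5,6): flips 1 -> legal
(6,3): no bracket -> illegal
(6,4): flips 1 -> legal
(6,5): no bracket -> illegal

Answer: (0,1) (1,1) (1,4) (2,1) (2,5) (3,2) (3,5) (4,2) (4,6) (5,2) (5,6) (6,4)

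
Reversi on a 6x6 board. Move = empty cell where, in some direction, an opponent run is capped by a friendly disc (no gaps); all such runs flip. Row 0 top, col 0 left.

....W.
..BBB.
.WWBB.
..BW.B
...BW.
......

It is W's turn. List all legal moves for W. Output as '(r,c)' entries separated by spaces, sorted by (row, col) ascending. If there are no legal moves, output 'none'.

Answer: (0,2) (0,3) (1,5) (2,5) (3,1) (3,4) (4,2) (5,3) (5,4)

Derivation:
(0,1): no bracket -> illegal
(0,2): flips 1 -> legal
(0,3): flips 3 -> legal
(0,5): no bracket -> illegal
(1,1): no bracket -> illegal
(1,5): flips 1 -> legal
(2,5): flips 2 -> legal
(3,1): flips 1 -> legal
(3,4): flips 2 -> legal
(4,1): no bracket -> illegal
(4,2): flips 2 -> legal
(4,5): no bracket -> illegal
(5,2): no bracket -> illegal
(5,3): flips 1 -> legal
(5,4): flips 2 -> legal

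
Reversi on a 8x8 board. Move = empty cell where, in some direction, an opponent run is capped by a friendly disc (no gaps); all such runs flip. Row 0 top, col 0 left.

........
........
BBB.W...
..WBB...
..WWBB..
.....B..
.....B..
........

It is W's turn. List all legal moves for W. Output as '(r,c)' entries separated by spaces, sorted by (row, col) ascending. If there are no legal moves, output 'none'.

Answer: (1,0) (1,2) (2,3) (2,5) (3,5) (4,6) (5,4)

Derivation:
(1,0): flips 1 -> legal
(1,1): no bracket -> illegal
(1,2): flips 1 -> legal
(1,3): no bracket -> illegal
(2,3): flips 1 -> legal
(2,5): flips 1 -> legal
(3,0): no bracket -> illegal
(3,1): no bracket -> illegal
(3,5): flips 2 -> legal
(3,6): no bracket -> illegal
(4,6): flips 2 -> legal
(5,3): no bracket -> illegal
(5,4): flips 2 -> legal
(5,6): no bracket -> illegal
(6,4): no bracket -> illegal
(6,6): no bracket -> illegal
(7,4): no bracket -> illegal
(7,5): no bracket -> illegal
(7,6): no bracket -> illegal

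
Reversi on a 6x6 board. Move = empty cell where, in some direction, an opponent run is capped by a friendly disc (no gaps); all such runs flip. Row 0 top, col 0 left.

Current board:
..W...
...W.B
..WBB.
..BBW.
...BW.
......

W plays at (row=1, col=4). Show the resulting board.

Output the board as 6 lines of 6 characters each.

Place W at (1,4); scan 8 dirs for brackets.
Dir NW: first cell '.' (not opp) -> no flip
Dir N: first cell '.' (not opp) -> no flip
Dir NE: first cell '.' (not opp) -> no flip
Dir W: first cell 'W' (not opp) -> no flip
Dir E: opp run (1,5), next=edge -> no flip
Dir SW: opp run (2,3) (3,2), next='.' -> no flip
Dir S: opp run (2,4) capped by W -> flip
Dir SE: first cell '.' (not opp) -> no flip
All flips: (2,4)

Answer: ..W...
...WWB
..WBW.
..BBW.
...BW.
......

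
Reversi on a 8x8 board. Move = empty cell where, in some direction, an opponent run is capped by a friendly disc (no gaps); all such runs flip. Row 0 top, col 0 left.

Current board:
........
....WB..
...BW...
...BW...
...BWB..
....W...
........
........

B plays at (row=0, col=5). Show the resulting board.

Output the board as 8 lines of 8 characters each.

Place B at (0,5); scan 8 dirs for brackets.
Dir NW: edge -> no flip
Dir N: edge -> no flip
Dir NE: edge -> no flip
Dir W: first cell '.' (not opp) -> no flip
Dir E: first cell '.' (not opp) -> no flip
Dir SW: opp run (1,4) capped by B -> flip
Dir S: first cell 'B' (not opp) -> no flip
Dir SE: first cell '.' (not opp) -> no flip
All flips: (1,4)

Answer: .....B..
....BB..
...BW...
...BW...
...BWB..
....W...
........
........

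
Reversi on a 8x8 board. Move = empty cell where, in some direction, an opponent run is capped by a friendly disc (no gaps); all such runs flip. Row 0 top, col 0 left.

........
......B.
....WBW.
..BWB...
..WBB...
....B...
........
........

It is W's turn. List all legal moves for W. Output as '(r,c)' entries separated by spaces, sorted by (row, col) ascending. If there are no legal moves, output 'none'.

(0,5): no bracket -> illegal
(0,6): flips 1 -> legal
(0,7): no bracket -> illegal
(1,4): no bracket -> illegal
(1,5): no bracket -> illegal
(1,7): no bracket -> illegal
(2,1): no bracket -> illegal
(2,2): flips 1 -> legal
(2,3): no bracket -> illegal
(2,7): no bracket -> illegal
(3,1): flips 1 -> legal
(3,5): flips 1 -> legal
(3,6): no bracket -> illegal
(4,1): no bracket -> illegal
(4,5): flips 2 -> legal
(5,2): no bracket -> illegal
(5,3): flips 1 -> legal
(5,5): flips 1 -> legal
(6,3): no bracket -> illegal
(6,4): flips 3 -> legal
(6,5): no bracket -> illegal

Answer: (0,6) (2,2) (3,1) (3,5) (4,5) (5,3) (5,5) (6,4)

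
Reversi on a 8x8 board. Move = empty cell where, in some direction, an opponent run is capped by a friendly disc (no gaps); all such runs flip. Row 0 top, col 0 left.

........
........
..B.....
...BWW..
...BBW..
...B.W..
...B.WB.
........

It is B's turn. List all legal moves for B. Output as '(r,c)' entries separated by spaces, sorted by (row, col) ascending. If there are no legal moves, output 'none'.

Answer: (2,4) (2,5) (2,6) (3,6) (4,6) (6,4)

Derivation:
(2,3): no bracket -> illegal
(2,4): flips 1 -> legal
(2,5): flips 1 -> legal
(2,6): flips 1 -> legal
(3,6): flips 2 -> legal
(4,6): flips 1 -> legal
(5,4): no bracket -> illegal
(5,6): no bracket -> illegal
(6,4): flips 1 -> legal
(7,4): no bracket -> illegal
(7,5): no bracket -> illegal
(7,6): no bracket -> illegal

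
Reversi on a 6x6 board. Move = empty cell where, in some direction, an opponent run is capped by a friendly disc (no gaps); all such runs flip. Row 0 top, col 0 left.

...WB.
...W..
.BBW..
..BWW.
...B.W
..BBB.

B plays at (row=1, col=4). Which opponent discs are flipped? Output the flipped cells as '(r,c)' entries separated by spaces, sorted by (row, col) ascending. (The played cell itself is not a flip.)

Dir NW: opp run (0,3), next=edge -> no flip
Dir N: first cell 'B' (not opp) -> no flip
Dir NE: first cell '.' (not opp) -> no flip
Dir W: opp run (1,3), next='.' -> no flip
Dir E: first cell '.' (not opp) -> no flip
Dir SW: opp run (2,3) capped by B -> flip
Dir S: first cell '.' (not opp) -> no flip
Dir SE: first cell '.' (not opp) -> no flip

Answer: (2,3)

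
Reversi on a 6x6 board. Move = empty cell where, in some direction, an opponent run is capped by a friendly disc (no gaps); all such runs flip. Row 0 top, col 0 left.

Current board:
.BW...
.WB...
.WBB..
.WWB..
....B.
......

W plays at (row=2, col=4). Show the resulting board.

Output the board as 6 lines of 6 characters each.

Answer: .BW...
.WB...
.WWWW.
.WWB..
....B.
......

Derivation:
Place W at (2,4); scan 8 dirs for brackets.
Dir NW: first cell '.' (not opp) -> no flip
Dir N: first cell '.' (not opp) -> no flip
Dir NE: first cell '.' (not opp) -> no flip
Dir W: opp run (2,3) (2,2) capped by W -> flip
Dir E: first cell '.' (not opp) -> no flip
Dir SW: opp run (3,3), next='.' -> no flip
Dir S: first cell '.' (not opp) -> no flip
Dir SE: first cell '.' (not opp) -> no flip
All flips: (2,2) (2,3)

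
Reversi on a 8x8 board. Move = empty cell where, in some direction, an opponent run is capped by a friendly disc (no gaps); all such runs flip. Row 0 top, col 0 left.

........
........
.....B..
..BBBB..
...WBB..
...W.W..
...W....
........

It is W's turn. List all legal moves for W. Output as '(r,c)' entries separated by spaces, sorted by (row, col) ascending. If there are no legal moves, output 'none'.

(1,4): no bracket -> illegal
(1,5): flips 3 -> legal
(1,6): flips 2 -> legal
(2,1): flips 1 -> legal
(2,2): flips 2 -> legal
(2,3): flips 1 -> legal
(2,4): no bracket -> illegal
(2,6): flips 2 -> legal
(3,1): no bracket -> illegal
(3,6): no bracket -> illegal
(4,1): no bracket -> illegal
(4,2): no bracket -> illegal
(4,6): flips 2 -> legal
(5,4): no bracket -> illegal
(5,6): no bracket -> illegal

Answer: (1,5) (1,6) (2,1) (2,2) (2,3) (2,6) (4,6)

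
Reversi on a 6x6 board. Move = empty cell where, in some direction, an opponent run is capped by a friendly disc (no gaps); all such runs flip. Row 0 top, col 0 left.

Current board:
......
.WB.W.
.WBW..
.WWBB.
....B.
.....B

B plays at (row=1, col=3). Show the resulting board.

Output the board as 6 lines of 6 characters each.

Place B at (1,3); scan 8 dirs for brackets.
Dir NW: first cell '.' (not opp) -> no flip
Dir N: first cell '.' (not opp) -> no flip
Dir NE: first cell '.' (not opp) -> no flip
Dir W: first cell 'B' (not opp) -> no flip
Dir E: opp run (1,4), next='.' -> no flip
Dir SW: first cell 'B' (not opp) -> no flip
Dir S: opp run (2,3) capped by B -> flip
Dir SE: first cell '.' (not opp) -> no flip
All flips: (2,3)

Answer: ......
.WBBW.
.WBB..
.WWBB.
....B.
.....B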